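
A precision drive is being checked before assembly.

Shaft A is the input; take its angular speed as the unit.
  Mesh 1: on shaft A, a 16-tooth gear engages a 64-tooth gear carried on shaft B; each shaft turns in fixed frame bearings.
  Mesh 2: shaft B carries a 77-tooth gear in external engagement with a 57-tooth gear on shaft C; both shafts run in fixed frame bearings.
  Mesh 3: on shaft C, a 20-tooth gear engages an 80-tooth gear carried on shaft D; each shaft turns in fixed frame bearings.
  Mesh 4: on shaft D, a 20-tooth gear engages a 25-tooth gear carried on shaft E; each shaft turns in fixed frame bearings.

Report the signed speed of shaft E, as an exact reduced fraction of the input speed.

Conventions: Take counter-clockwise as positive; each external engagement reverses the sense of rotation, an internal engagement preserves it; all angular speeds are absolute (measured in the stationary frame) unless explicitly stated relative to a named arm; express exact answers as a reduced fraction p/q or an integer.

77/1140

4-mesh fixed-axis compound train (all bearings frame-fixed)
mesh 1 [16T→64T]: |ω|/ω_in = 1×16/64 = 1/4, sense flips to −
mesh 2 [77T→57T]: |ω|/ω_in = (1/4)×77/57 = 77/228, sense flips to +
mesh 3 [20T→80T]: |ω|/ω_in = (77/228)×20/80 = 77/912, sense flips to −
mesh 4 [20T→25T]: |ω|/ω_in = (77/912)×20/25 = 77/1140, sense flips to +
signed output speed (× input speed) = 77/1140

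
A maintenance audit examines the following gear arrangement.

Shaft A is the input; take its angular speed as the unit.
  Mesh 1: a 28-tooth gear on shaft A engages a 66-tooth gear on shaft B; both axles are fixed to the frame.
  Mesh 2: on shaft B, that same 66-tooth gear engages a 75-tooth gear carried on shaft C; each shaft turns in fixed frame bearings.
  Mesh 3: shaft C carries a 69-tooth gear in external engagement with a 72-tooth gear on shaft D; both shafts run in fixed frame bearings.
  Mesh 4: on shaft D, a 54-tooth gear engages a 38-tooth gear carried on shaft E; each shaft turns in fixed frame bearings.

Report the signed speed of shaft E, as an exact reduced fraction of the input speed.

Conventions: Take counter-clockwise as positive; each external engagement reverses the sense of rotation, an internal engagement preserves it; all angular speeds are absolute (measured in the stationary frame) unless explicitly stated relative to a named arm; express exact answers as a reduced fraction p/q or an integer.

483/950

4-mesh fixed-axis compound train (all bearings frame-fixed)
mesh 1 [28T→66T]: |ω|/ω_in = 1×28/66 = 14/33, sense flips to −
mesh 2 [66T→75T]: |ω|/ω_in = (14/33)×66/75 = 28/75, sense flips to +
mesh 3 [69T→72T]: |ω|/ω_in = (28/75)×69/72 = 161/450, sense flips to −
mesh 4 [54T→38T]: |ω|/ω_in = (161/450)×54/38 = 483/950, sense flips to +
signed output speed (× input speed) = 483/950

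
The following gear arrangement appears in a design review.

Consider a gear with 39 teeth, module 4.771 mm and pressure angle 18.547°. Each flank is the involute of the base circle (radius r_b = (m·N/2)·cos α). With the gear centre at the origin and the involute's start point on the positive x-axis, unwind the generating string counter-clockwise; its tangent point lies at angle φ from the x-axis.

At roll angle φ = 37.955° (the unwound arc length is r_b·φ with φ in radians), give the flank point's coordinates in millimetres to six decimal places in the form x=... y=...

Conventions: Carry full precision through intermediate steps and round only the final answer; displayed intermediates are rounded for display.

recognized (one wheel, involute flank): single-mesh tooth geometry, m = 4.771, N = 39
pitch radius r_p = m·N/2 = 4.771·39/2 = 93.034500
base radius r_b = r_p·cos α = 93.034500·cos 18.547° = 88.202572
roll angle φ = 37.955° = 0.66243972 rad
x = r_b·(cos φ + φ·sin φ) = 105.483445
y = r_b·(sin φ − φ·cos φ) = 8.177490

x=105.483445 y=8.177490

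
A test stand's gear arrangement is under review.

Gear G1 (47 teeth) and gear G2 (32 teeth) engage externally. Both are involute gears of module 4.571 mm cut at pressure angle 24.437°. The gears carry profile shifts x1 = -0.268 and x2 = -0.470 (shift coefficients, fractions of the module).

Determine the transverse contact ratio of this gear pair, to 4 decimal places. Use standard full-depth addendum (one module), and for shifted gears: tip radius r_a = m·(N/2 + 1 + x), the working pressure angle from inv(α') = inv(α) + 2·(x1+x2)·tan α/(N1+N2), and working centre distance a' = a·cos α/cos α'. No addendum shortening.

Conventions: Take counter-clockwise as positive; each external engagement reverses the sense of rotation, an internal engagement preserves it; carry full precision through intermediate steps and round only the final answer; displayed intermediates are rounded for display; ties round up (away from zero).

recognized (one external pair, fixed centres): single-mesh tooth geometry, m = 4.571, N1 = 47, N2 = 32
base radii: r_b1 = 97.795596, r_b2 = 66.584236
tip radii: r_a1 = 110.764472, r_a2 = 75.558630
inv(α') = inv(24.437°) + 2·(-0.268-0.470)·tan α/(47+32) = 0.01940311  ⇒  α' = 21.76894°
a' = a·cos α / cos α' = 180.5545·cos 24.437°/cos 21.76894° = 177.002406
action lengths: √(r_a1²−r_b1²) = 52.007592, √(r_a2²−r_b2²) = 35.716188
base pitch p_b = π·m·cos α = 13.073784
CR = (52.007592 + 35.716188 − 177.002406·sin 21.76894°)/13.073784 = 1.688866
contact ratio ≈ 1.6889

1.6889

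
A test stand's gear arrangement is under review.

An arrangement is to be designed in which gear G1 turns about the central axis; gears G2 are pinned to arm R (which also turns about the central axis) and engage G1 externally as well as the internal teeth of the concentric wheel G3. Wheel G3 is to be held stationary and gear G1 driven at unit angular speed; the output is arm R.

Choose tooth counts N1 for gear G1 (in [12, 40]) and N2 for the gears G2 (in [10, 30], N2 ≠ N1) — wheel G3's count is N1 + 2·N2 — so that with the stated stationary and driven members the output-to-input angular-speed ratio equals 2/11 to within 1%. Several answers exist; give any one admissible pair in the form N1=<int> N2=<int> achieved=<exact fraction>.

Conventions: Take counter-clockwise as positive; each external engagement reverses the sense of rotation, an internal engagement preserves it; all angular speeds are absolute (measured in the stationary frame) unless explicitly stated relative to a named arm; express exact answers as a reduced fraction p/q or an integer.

class = planetary set [ratio 2/11 wanted; Willis about the carrier]
Willis with ω_ring = 0: ω_arm/ω_sun = N1/(N1+N3); set equal to 2/11  ⇒  N3/N1 = 1/(2/11) − 1 = 9/2
N3 = N1 + 2·N2  ⇒  N2/N1 = (N3/N1 − 1)/2 = (9/2 − 1)/2 = 7/4
smallest multiple with N1 ≥ 12 and N2 ≥ 10: k = 3  ⇒  N1 = 3·4 = 12, N2 = 3·7 = 21 (N1 ≤ 40, N2 ≤ 30, N2 ≠ N1 ✓), N3 = 12 + 2·21 = 54
check: N1/(N1+N3) with N1 = 12, N3 = 54 gives 2/11; |achieved − target| = 0 ≤ 1/550 ✓

N1=12 N2=21 achieved=2/11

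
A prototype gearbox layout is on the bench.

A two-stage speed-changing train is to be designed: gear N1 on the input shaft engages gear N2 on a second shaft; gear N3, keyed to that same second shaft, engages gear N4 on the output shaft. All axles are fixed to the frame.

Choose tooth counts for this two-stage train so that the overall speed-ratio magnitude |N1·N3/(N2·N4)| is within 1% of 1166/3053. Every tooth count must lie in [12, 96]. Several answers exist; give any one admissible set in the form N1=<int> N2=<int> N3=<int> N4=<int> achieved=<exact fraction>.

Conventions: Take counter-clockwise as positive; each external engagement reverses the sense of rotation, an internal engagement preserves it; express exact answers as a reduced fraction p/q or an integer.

N1=22 N2=43 N3=53 N4=71 achieved=1166/3053

design class (target 1166/3053): fixed-axis compound train
target = 1166/3053 in lowest terms: an exact hit needs N1·N3 = k·1166 and N2·N4 = k·3053 for one integer k, every count in [12, 96]; additionally prefer no 1:1 stage (N1 ≠ N2, N3 ≠ N4)
k = 1: N1·N3 = 1166 = 22·53, N2·N4 = 3053 = 43·71
achieved = 22·53/(43·71) = 1166/3053; |achieved − target| = 0 ≤ 583/152650 ✓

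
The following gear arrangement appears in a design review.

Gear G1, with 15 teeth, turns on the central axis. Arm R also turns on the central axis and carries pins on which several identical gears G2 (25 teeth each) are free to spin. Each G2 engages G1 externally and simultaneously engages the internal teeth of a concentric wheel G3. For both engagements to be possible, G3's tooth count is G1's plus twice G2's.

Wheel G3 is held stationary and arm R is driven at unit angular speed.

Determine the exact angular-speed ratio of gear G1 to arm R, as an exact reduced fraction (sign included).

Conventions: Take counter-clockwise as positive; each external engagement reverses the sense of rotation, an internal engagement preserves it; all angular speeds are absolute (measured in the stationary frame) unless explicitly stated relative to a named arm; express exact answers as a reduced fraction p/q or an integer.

16/3

recognized (axles ride arm R): planetary set, 15/25/65 teeth
ring teeth: 15 + 2·25 = 65
15(ω_sun−ω_arm) = −65(ω_ring−ω_arm),  ω_ring = 0, ω_arm = 1
ω_sun = 1 − (65/15)(0−1) = 16/3
ω_out/ω_in = 16/3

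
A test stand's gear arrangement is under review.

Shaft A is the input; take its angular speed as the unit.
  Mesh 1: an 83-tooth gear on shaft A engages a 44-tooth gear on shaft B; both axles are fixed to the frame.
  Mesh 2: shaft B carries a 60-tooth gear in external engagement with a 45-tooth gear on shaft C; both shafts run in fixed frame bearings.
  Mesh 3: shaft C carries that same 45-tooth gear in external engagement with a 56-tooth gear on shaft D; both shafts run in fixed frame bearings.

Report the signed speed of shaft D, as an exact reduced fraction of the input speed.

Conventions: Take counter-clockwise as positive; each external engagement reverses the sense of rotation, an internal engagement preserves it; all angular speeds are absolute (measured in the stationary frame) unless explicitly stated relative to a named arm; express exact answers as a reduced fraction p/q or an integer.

-1245/616

3-mesh fixed-axis compound train (all bearings frame-fixed)
mesh 1 [83T→44T]: |ω|/ω_in = 1×83/44 = 83/44, sense flips to −
mesh 2 [60T→45T]: |ω|/ω_in = (83/44)×60/45 = 83/33, sense flips to +
mesh 3 [45T→56T]: |ω|/ω_in = (83/33)×45/56 = 1245/616, sense flips to −
signed output speed (× input speed) = -1245/616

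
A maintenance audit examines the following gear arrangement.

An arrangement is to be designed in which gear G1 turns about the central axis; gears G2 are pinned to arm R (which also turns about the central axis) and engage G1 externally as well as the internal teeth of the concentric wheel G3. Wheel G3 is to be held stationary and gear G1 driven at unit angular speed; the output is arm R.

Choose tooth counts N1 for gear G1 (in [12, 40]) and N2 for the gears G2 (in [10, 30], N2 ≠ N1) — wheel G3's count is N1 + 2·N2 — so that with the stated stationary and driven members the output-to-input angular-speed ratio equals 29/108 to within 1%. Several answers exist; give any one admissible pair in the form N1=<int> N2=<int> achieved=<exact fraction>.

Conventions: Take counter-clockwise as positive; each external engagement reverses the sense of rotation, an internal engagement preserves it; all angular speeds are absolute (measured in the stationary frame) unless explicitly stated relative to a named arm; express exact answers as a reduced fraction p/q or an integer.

N1=29 N2=25 achieved=29/108

design class (target 29/108): planetary set
Willis with ω_ring = 0: ω_arm/ω_sun = N1/(N1+N3); set equal to 29/108  ⇒  N3/N1 = 1/(29/108) − 1 = 79/29
N3 = N1 + 2·N2  ⇒  N2/N1 = (N3/N1 − 1)/2 = (79/29 − 1)/2 = 25/29
smallest multiple with N1 ≥ 12 and N2 ≥ 10: k = 1  ⇒  N1 = 1·29 = 29, N2 = 1·25 = 25 (N1 ≤ 40, N2 ≤ 30, N2 ≠ N1 ✓), N3 = 29 + 2·25 = 79
check: N1/(N1+N3) with N1 = 29, N3 = 79 gives 29/108; |achieved − target| = 0 ≤ 29/10800 ✓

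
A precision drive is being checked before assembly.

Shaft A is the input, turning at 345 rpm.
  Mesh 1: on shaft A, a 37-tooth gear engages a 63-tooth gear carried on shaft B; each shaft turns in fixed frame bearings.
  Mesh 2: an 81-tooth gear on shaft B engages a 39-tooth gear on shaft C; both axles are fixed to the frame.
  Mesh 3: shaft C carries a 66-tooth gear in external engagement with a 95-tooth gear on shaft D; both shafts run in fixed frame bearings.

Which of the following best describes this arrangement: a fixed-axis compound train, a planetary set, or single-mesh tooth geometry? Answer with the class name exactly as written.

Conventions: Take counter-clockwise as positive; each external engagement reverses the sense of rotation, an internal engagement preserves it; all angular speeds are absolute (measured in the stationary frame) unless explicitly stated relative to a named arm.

recognized (4 fixed axles, 3 meshes): fixed-axis compound train
classification: fixed-axis compound train

fixed-axis compound train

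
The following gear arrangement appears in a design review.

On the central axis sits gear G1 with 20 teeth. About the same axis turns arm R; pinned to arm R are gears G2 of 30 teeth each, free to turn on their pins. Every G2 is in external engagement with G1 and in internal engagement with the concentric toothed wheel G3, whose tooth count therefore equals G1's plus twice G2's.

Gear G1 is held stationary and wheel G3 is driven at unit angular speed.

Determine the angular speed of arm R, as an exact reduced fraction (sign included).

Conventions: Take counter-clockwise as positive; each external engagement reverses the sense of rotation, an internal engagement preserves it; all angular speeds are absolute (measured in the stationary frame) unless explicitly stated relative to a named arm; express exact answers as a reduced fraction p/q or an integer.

topology: planetary set — G1 20T / G2 30T / G3 80T, arm = carrier (Willis)
ring teeth: 20 + 2·30 = 80
20(ω_sun−ω_arm) = −80(ω_ring−ω_arm),  ω_sun = 0, ω_ring = 1
20(0−ω_arm) = −80(1−ω_arm)  ⇒  100·ω_arm = 80  ⇒  ω_arm = 4/5
exact speed ratio = 4/5

4/5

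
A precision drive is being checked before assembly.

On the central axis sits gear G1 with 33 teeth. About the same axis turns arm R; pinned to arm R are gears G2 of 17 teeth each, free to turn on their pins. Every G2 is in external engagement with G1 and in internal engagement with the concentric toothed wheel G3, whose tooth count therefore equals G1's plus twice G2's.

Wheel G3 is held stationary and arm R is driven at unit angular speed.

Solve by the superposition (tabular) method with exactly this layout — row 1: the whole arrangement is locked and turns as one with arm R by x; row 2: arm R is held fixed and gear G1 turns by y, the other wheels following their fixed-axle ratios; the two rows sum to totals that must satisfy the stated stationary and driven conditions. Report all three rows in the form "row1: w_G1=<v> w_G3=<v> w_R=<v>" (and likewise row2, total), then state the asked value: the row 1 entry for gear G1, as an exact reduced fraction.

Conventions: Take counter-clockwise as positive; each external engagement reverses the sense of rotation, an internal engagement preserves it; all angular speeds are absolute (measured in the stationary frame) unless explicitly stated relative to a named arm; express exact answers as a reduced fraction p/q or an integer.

row1: w_G1=1 w_G3=1 w_R=1
row2: w_G1=67/33 w_G3=-1 w_R=0
total: w_G1=100/33 w_G3=0 w_R=1
asked value: 1

topology: planetary set — G1 33T / G2 17T / G3 67T, arm = carrier (Willis)
row 1 — lock + rotate with arm: ω_sun = ω_ring = ω_arm = x
superposition row 2 [arm held]: sun y, ring −(33/67)·y, arm 0
boundary: total ω_ring = x − (33/67)·y = 0 and total ω_arm = x = 1  ⇒  y = 67/33, x = 1
row 2 ring = −(33/67)·67/33 = -1
totals (row 1 + row 2): sun 1 + 67/33 = 100/33, ring 1 + (-1) = 0, arm 1 + 0 = 1
asked cell (row1, sun) = 1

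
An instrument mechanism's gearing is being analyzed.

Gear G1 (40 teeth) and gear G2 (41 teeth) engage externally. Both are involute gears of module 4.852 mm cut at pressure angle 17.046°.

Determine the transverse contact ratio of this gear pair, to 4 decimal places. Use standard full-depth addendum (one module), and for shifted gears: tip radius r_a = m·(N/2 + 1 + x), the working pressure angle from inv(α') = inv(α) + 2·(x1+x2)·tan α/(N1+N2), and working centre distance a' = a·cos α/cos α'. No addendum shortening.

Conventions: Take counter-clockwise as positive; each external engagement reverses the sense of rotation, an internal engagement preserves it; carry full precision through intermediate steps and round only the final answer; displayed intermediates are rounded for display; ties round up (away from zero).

class = single-mesh tooth geometry [involute pair 40T × 41T, m = 4.852]
base radii: r_b1 = 92.777005, r_b2 = 95.096430
tip radii: r_a1 = 101.892000, r_a2 = 104.318000
no profile shift: α' = α, a' = a
action lengths: √(r_a1²−r_b1²) = 42.123710, √(r_a2²−r_b2²) = 42.882561
base pitch p_b = π·m·cos α = 14.573378
CR = (42.123710 + 42.882561 − 196.506000·sin 17.04600°)/14.573378 = 1.880321
contact ratio ≈ 1.8803

1.8803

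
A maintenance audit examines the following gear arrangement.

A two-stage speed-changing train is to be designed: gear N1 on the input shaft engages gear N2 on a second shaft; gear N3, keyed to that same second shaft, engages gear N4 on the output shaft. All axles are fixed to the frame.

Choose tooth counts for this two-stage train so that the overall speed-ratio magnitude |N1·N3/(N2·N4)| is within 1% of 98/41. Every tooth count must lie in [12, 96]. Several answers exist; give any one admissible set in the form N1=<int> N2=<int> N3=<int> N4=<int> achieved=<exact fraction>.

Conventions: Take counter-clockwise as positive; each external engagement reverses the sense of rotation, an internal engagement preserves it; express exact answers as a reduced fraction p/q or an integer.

N1=14 N2=12 N3=84 N4=41 achieved=98/41

2-stage fixed-axis compound train for ratio 98/41
target = 98/41 in lowest terms: an exact hit needs N1·N3 = k·98 and N2·N4 = k·41 for one integer k, every count in [12, 96]; additionally prefer no 1:1 stage (N1 ≠ N2, N3 ≠ N4)
k = 1…11: no 1:1-free in-range split of k·98 and k·41 into factor pairs; take k = 12
k = 12: N1·N3 = 1176 = 14·84, N2·N4 = 492 = 12·41
achieved = 14·84/(12·41) = 98/41; |achieved − target| = 0 ≤ 49/2050 ✓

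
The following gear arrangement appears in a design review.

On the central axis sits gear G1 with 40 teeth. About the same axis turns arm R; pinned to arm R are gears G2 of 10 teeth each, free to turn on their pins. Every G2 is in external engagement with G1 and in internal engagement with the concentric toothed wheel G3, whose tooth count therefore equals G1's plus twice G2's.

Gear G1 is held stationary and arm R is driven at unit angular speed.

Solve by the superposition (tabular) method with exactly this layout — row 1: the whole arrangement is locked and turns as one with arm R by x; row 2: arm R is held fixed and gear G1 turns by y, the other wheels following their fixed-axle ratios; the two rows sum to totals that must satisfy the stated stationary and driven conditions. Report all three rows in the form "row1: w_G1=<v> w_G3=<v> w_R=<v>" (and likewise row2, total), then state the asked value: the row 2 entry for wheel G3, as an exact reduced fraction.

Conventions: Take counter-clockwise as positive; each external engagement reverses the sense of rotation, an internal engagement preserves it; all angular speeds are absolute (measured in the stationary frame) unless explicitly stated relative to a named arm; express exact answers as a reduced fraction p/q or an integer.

row1: w_G1=1 w_G3=1 w_R=1
row2: w_G1=-1 w_G3=2/3 w_R=0
total: w_G1=0 w_G3=5/3 w_R=1
asked value: 2/3

topology: planetary set — G1 40T / G2 10T / G3 60T, arm = carrier (Willis)
row 1 — lock + rotate with arm: ω_sun = ω_ring = ω_arm = x
row 2 — arm fixed, fixed-axis ratios: sun y, ring −(40/60)·y, arm 0
boundary: total ω_sun = x + y = 0 and total ω_arm = x = 1  ⇒  y = -1, x = 1
row 2 ring = −(40/60)·(-1) = 2/3
totals (row 1 + row 2): sun 1 + (-1) = 0, ring 1 + 2/3 = 5/3, arm 1 + 0 = 1
asked cell (row2, ring) = 2/3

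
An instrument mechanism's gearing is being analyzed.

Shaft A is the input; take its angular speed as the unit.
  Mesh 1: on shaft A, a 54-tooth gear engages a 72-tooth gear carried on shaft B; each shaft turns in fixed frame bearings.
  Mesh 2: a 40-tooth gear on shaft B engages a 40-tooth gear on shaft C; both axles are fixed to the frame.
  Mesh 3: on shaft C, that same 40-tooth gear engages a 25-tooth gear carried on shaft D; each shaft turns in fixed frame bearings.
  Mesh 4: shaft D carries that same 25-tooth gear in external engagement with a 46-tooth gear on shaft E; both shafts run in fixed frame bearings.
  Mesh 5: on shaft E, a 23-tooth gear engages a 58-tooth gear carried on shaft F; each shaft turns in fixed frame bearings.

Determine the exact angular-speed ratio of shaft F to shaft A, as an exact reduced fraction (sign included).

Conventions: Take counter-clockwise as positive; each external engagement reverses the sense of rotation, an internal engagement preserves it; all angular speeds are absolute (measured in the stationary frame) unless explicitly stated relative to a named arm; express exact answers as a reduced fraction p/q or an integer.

class = fixed-axis compound train [5 meshes; 5 ratios multiply, 5 sense flips]
mesh 1 [54T→72T]: running ratio 3/4, sense −
mesh 2 [40T→40T]: running ratio 3/4, sense +
mesh 3 [40T→25T]: running ratio 6/5, sense −
mesh 4 [25T→46T]: running ratio 15/23, sense +
mesh 5 [23T→58T]: running ratio 15/58, sense −
ω_out/ω_in = -15/58

-15/58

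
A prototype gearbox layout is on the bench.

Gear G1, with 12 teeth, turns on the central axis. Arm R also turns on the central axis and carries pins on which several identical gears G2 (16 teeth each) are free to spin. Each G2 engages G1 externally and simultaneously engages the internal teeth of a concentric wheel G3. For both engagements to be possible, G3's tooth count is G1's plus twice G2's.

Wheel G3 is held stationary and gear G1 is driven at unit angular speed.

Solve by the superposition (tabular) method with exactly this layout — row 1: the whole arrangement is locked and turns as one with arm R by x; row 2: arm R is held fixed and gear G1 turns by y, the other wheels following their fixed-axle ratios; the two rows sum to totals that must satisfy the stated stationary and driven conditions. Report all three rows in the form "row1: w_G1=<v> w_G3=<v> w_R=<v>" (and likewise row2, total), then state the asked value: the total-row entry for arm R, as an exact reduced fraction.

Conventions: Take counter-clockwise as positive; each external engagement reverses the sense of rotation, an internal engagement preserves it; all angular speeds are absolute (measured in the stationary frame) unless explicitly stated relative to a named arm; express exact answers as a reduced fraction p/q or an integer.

row1: w_G1=3/14 w_G3=3/14 w_R=3/14
row2: w_G1=11/14 w_G3=-3/14 w_R=0
total: w_G1=1 w_G3=0 w_R=3/14
asked value: 3/14

planetary set (12T centre, 16T on arm, 44T internal) — Willis relation
superposition row 1 [locked train]: every member turns x
row 2 — arm fixed, fixed-axis ratios: sun y, ring −(12/44)·y, arm 0
boundary: total ω_ring = x − (12/44)·y = 0 and total ω_sun = x + y = 1  ⇒  y = 11/14, x = 3/14
row 2 ring = −(12/44)·11/14 = -3/14
totals (row 1 + row 2): sun 3/14 + 11/14 = 1, ring 3/14 + (-3/14) = 0, arm 3/14 + 0 = 3/14
asked cell (total, arm) = 3/14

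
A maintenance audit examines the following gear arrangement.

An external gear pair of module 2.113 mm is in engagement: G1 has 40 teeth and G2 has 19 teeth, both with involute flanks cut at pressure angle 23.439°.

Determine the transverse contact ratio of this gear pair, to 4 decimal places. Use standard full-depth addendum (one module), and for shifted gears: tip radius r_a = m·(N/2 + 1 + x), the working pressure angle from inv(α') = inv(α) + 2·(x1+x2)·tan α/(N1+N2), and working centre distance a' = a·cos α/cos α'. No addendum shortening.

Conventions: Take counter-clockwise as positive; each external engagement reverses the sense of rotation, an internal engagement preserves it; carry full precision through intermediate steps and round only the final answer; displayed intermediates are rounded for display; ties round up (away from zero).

single-mesh involute tooth geometry (40T engaging 19T at module 2.113)
base radii: r_b1 = 38.772877, r_b2 = 18.417117
tip radii: r_a1 = 44.373000, r_a2 = 22.186500
no profile shift: α' = α, a' = a
action lengths: √(r_a1²−r_b1²) = 21.578395, √(r_a2²−r_b2²) = 12.371362
base pitch p_b = π·m·cos α = 6.090429
CR = (21.578395 + 12.371362 − 62.333500·sin 23.43900°)/6.090429 = 1.503212
contact ratio ≈ 1.5032

1.5032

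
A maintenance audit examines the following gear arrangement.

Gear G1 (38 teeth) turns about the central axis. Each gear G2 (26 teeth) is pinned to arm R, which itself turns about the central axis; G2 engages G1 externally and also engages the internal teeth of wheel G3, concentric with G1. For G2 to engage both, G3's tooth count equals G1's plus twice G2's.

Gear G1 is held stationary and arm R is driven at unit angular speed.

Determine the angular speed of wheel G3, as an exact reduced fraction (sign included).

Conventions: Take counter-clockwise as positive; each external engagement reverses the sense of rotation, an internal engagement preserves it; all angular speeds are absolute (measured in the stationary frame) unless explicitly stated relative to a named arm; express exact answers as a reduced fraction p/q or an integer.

class = planetary set [G3 = 38+2·26 = 90; Willis about the carrier]
ring teeth: 38 + 2·26 = 90
38(ω_sun−ω_arm) = −90(ω_ring−ω_arm),  ω_sun = 0, ω_arm = 1
ω_ring = 1 − (38/90)(0−1) = 64/45
exact speed ratio = 64/45

64/45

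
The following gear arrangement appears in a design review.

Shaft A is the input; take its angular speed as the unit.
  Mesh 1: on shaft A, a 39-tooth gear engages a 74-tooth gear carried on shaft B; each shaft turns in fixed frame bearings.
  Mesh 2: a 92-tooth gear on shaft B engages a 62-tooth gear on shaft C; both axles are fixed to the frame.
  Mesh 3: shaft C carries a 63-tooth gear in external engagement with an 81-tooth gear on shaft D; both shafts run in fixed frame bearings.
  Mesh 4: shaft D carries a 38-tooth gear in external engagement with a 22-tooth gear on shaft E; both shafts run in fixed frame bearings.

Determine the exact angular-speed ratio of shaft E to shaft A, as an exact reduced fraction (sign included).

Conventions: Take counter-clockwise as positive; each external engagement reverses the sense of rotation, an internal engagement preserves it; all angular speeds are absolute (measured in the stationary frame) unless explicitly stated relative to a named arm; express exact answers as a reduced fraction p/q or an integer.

class = fixed-axis compound train [4 meshes; 4 ratios multiply, 4 sense flips]
mesh 1 [39T→74T]: running ratio 39/74, sense −
mesh 2 [92T→62T]: running ratio 897/1147, sense +
mesh 3 [63T→81T]: running ratio 2093/3441, sense −
mesh 4 [38T→22T]: running ratio 39767/37851, sense +
ω_out/ω_in = 39767/37851

39767/37851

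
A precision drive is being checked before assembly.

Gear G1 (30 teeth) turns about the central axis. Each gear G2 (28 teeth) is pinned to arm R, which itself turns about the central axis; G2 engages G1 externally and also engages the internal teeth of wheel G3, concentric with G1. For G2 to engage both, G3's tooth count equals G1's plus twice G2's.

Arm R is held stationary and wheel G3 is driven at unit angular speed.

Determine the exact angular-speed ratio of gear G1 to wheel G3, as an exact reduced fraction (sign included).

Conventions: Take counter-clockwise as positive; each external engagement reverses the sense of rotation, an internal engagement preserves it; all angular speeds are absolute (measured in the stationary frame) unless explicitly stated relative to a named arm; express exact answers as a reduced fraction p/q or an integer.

topology: planetary set — G1 30T / G2 28T / G3 86T, arm = carrier (Willis)
ring teeth: 30 + 2·28 = 86
30(ω_sun−ω_arm) = −86(ω_ring−ω_arm),  ω_arm = 0, ω_ring = 1
ω_sun = 0 − (86/30)(1−0) = -43/15
ω_out/ω_in = -43/15

-43/15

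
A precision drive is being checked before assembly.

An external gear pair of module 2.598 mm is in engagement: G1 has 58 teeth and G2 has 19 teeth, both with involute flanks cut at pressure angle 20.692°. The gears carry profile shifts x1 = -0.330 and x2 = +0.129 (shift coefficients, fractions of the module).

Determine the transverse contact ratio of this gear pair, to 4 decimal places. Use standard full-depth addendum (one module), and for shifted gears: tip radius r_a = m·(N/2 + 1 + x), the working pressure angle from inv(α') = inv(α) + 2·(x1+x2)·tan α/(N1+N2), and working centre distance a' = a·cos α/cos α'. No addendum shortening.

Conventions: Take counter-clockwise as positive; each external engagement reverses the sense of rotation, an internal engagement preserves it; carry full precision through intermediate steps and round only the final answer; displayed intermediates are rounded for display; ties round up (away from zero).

1.6437

recognized (one external pair, fixed centres): single-mesh tooth geometry, m = 2.598, N1 = 58, N2 = 19
base radii: r_b1 = 70.481942, r_b2 = 23.088912
tip radii: r_a1 = 77.082660, r_a2 = 27.614142
inv(α') = inv(20.692°) + 2·(-0.330+0.129)·tan α/(58+19) = 0.01459349  ⇒  α' = 19.86455°
a' = a·cos α / cos α' = 100.0230·cos 20.692°/cos 19.86455° = 99.490692
action lengths: √(r_a1²−r_b1²) = 31.209491, √(r_a2²−r_b2²) = 15.147375
base pitch p_b = π·m·cos α = 7.635364
CR = (31.209491 + 15.147375 − 99.490692·sin 19.86455°)/7.635364 = 1.643689
contact ratio ≈ 1.6437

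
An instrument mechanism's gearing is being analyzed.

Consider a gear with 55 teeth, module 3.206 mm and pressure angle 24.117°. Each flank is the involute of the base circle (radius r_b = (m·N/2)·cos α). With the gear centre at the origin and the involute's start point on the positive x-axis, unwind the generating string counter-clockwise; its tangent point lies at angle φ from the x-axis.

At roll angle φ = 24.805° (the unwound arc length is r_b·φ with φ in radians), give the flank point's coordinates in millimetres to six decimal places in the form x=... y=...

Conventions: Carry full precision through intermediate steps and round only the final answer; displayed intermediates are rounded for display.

x=87.660732 y=2.135980

recognized (one wheel, involute flank): single-mesh tooth geometry, m = 3.206, N = 55
pitch radius r_p = m·N/2 = 3.206·55/2 = 88.165000
base radius r_b = r_p·cos α = 88.165000·cos 24.117° = 80.469340
roll angle φ = 24.805° = 0.43292892 rad
x = r_b·(cos φ + φ·sin φ) = 87.660732
y = r_b·(sin φ − φ·cos φ) = 2.135980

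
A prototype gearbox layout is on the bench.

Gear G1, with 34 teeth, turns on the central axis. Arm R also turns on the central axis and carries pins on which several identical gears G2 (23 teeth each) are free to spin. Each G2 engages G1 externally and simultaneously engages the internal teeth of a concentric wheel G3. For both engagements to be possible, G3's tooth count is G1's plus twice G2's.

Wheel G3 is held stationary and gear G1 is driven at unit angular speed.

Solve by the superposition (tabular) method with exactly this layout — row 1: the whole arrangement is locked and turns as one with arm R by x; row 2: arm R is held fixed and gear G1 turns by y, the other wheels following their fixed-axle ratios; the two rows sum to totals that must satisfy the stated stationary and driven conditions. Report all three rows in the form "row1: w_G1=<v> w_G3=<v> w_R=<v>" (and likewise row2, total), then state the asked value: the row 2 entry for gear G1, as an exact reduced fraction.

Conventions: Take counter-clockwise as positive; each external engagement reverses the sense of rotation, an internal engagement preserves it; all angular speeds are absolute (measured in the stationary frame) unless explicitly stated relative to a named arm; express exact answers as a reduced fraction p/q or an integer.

row1: w_G1=17/57 w_G3=17/57 w_R=17/57
row2: w_G1=40/57 w_G3=-17/57 w_R=0
total: w_G1=1 w_G3=0 w_R=17/57
asked value: 40/57

planetary set (34T centre, 23T on arm, 80T internal) — Willis relation
row 1: whole set turns with the arm by x
row 2 (arm held, sun turns y): ω_ring = −(34/80)·y, ω_arm = 0
boundary: total ω_ring = x − (34/80)·y = 0 and total ω_sun = x + y = 1  ⇒  y = 40/57, x = 17/57
row 2 ring = −(34/80)·40/57 = -17/57
totals (row 1 + row 2): sun 17/57 + 40/57 = 1, ring 17/57 + (-17/57) = 0, arm 17/57 + 0 = 17/57
asked cell (row2, sun) = 40/57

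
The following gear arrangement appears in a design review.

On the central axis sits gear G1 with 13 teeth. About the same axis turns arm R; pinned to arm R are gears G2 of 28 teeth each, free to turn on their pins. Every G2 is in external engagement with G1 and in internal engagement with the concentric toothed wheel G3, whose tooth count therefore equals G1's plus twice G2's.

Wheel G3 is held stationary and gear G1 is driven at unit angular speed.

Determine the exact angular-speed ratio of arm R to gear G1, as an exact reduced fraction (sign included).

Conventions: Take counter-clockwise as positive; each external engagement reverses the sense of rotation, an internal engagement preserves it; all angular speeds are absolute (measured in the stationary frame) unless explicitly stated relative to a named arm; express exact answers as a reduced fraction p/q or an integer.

planetary set (13T centre, 28T on arm, 69T internal) — Willis relation
ring teeth: 13 + 2·28 = 69
13(ω_sun−ω_arm) = −69(ω_ring−ω_arm),  ω_ring = 0, ω_sun = 1
13(1−ω_arm) = −69(0−ω_arm)  ⇒  82·ω_arm = 13  ⇒  ω_arm = 13/82
ω_out/ω_in = 13/82

13/82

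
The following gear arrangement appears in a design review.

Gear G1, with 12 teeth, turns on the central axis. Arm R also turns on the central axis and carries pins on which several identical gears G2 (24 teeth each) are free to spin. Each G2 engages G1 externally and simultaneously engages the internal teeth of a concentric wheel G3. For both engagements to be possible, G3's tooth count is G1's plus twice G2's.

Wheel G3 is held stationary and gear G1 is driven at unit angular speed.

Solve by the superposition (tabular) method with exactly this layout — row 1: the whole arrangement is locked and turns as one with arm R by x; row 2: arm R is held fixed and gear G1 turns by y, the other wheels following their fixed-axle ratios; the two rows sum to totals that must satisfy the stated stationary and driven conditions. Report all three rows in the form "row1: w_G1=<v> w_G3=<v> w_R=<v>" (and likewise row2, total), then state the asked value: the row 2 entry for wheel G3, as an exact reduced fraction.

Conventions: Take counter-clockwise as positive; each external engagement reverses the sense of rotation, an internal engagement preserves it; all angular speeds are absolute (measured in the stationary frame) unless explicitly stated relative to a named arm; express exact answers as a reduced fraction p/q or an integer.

row1: w_G1=1/6 w_G3=1/6 w_R=1/6
row2: w_G1=5/6 w_G3=-1/6 w_R=0
total: w_G1=1 w_G3=0 w_R=1/6
asked value: -1/6

recognized (axles ride arm R): planetary set, 12/24/60 teeth
row 1 — lock + rotate with arm: ω_sun = ω_ring = ω_arm = x
row 2 (arm held, sun turns y): ω_ring = −(12/60)·y, ω_arm = 0
boundary: total ω_ring = x − (12/60)·y = 0 and total ω_sun = x + y = 1  ⇒  y = 5/6, x = 1/6
row 2 ring = −(12/60)·5/6 = -1/6
totals (row 1 + row 2): sun 1/6 + 5/6 = 1, ring 1/6 + (-1/6) = 0, arm 1/6 + 0 = 1/6
asked cell (row2, ring) = -1/6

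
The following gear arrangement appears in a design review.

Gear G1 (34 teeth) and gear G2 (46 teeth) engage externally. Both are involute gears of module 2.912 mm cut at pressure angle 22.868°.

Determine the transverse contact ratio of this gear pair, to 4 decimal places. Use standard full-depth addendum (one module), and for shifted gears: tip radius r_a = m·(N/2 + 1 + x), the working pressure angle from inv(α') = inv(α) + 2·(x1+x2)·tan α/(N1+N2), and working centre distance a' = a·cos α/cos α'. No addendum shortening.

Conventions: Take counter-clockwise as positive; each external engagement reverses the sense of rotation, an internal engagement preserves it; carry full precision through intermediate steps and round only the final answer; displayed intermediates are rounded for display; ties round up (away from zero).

1.5851

single-mesh involute tooth geometry (34T engaging 46T at module 2.912)
base radii: r_b1 = 45.613114, r_b2 = 61.711860
tip radii: r_a1 = 52.416000, r_a2 = 69.888000
no profile shift: α' = α, a' = a
action lengths: √(r_a1²−r_b1²) = 25.824037, √(r_a2²−r_b2²) = 32.802117
base pitch p_b = π·m·cos α = 8.429284
CR = (25.824037 + 32.802117 − 116.480000·sin 22.86800°)/8.429284 = 1.585061
contact ratio ≈ 1.5851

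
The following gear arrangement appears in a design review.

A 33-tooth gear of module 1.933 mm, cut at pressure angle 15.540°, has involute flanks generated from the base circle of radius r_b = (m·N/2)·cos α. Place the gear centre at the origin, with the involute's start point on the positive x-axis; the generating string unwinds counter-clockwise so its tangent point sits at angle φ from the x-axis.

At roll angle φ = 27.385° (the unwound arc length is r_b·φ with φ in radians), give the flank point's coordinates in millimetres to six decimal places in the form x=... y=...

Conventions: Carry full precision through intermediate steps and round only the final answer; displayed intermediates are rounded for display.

recognized (one wheel, involute flank): single-mesh tooth geometry, m = 1.933, N = 33
pitch radius r_p = m·N/2 = 1.933·33/2 = 31.894500
base radius r_b = r_p·cos α = 31.894500·cos 15.540° = 30.728554
roll angle φ = 27.385° = 0.47795842 rad
x = r_b·(cos φ + φ·sin φ) = 34.040511
y = r_b·(sin φ − φ·cos φ) = 1.093043

x=34.040511 y=1.093043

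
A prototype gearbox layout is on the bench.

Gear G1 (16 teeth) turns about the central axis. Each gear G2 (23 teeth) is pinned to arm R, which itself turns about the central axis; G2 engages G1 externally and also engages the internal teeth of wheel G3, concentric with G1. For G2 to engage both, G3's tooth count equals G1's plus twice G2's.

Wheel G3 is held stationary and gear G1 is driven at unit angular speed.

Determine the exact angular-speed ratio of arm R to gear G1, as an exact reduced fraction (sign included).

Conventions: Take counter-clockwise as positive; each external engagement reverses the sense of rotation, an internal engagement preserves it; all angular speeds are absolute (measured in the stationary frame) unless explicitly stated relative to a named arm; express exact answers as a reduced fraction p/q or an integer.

planetary set (16T centre, 23T on arm, 62T internal) — Willis relation
ring teeth: 16 + 2·23 = 62
16(ω_sun−ω_arm) = −62(ω_ring−ω_arm),  ω_ring = 0, ω_sun = 1
16(1−ω_arm) = −62(0−ω_arm)  ⇒  78·ω_arm = 16  ⇒  ω_arm = 8/39
ω_out/ω_in = 8/39

8/39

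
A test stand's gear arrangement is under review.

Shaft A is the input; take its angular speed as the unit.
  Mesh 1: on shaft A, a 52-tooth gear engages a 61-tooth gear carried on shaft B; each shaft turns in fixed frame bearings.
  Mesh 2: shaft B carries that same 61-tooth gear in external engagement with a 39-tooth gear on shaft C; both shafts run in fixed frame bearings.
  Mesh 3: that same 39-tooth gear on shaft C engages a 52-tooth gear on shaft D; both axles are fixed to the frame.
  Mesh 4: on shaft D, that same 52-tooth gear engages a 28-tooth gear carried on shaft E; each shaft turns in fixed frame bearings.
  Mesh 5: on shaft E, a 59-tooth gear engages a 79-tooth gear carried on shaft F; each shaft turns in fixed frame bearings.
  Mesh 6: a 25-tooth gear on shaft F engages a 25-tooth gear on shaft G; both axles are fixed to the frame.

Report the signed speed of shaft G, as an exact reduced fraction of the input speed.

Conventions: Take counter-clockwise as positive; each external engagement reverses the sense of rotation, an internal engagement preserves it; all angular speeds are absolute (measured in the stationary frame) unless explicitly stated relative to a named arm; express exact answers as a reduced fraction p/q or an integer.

6-mesh fixed-axis compound train (all bearings frame-fixed)
mesh 1 [52T→61T]: |ω|/ω_in = 1×52/61 = 52/61, sense flips to −
mesh 2 [61T→39T]: |ω|/ω_in = (52/61)×61/39 = 4/3, sense flips to +
mesh 3 [39T→52T]: |ω|/ω_in = (4/3)×39/52 = 1, sense flips to −
mesh 4 [52T→28T]: |ω|/ω_in = 1×52/28 = 13/7, sense flips to +
mesh 5 [59T→79T]: |ω|/ω_in = (13/7)×59/79 = 767/553, sense flips to −
mesh 6 [25T→25T]: |ω|/ω_in = (767/553)×25/25 = 767/553, sense flips to +
signed output speed (× input speed) = 767/553

767/553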